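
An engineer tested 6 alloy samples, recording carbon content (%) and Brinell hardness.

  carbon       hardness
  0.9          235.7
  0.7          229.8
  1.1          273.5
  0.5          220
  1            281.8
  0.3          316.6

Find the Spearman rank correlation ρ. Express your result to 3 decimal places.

Rank carbon: 4, 3, 6, 2, 5, 1
Rank hardness: 3, 2, 4, 1, 5, 6
d = rank(carbon) − rank(hardness): 1, 1, 2, 1, 0, -5; Σd² = 32
ρ = 1 − 6Σd² / [n(n²−1)] = 1 − 6×32 / (6×35) = 1 − 192/210 ≈ 0.086

0.086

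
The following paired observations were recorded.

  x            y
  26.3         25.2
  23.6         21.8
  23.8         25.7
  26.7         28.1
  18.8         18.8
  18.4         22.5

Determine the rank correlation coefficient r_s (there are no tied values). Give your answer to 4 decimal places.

Rank x: 5, 3, 4, 6, 2, 1
Rank y: 4, 2, 5, 6, 1, 3
d = rank(x) − rank(y): 1, 1, -1, 0, 1, -2; Σd² = 8
ρ = 1 − 6Σd² / [n(n²−1)] = 1 − 6×8 / (6×35) = 1 − 48/210 ≈ 0.7714

0.7714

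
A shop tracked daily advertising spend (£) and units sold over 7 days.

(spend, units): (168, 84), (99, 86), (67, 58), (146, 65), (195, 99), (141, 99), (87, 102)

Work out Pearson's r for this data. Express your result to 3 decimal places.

0.341

n = 7, Σx = 903, Σy = 593, Σx² = 129305, Σy² = 52047, Σxy = 78140
nΣxy − ΣxΣy = 546980 − 535479 = 11501
nΣx² − (Σx)² = 905135 − 815409 = 89726; nΣy² − (Σy)² = 364329 − 351649 = 12680
r = 11501 / √(89726 × 12680) = 11501 / 33730.1894 ≈ 0.341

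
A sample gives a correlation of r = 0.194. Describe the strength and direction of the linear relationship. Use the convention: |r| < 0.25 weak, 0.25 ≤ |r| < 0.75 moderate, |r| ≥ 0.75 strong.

weak positive

r = 0.194 > 0 so the relationship is positive.
|r| = 0.194, which falls in the weak range.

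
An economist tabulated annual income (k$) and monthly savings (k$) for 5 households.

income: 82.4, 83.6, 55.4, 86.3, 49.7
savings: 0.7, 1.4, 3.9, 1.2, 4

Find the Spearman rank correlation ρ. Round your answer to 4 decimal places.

Rank income: 3, 4, 2, 5, 1
Rank savings: 1, 3, 4, 2, 5
d = rank(income) − rank(savings): 2, 1, -2, 3, -4; Σd² = 34
ρ = 1 − 6Σd² / [n(n²−1)] = 1 − 6×34 / (5×24) = 1 − 204/120 ≈ -0.7000

-0.7000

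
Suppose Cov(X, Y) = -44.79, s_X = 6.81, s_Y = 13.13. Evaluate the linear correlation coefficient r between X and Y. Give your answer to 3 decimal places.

-0.501

r = Cov(X,Y) / (s_X · s_Y) = -44.79 / (6.81 × 13.13)
  = -44.79 / 89.4153 ≈ -0.501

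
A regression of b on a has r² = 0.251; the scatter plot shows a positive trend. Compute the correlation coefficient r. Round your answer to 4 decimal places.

0.5010

|r| = √0.251 = 0.5010
The association is positive, so r = 0.5010.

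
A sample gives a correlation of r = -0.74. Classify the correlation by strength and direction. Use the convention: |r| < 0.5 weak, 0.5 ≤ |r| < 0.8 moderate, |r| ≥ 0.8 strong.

r = -0.74 < 0 so the relationship is negative.
|r| = 0.74, which falls in the moderate range.

moderate negative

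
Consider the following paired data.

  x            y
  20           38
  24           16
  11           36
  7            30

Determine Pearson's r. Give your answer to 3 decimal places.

-0.470

n = 4, Σx = 62, Σy = 120, Σx² = 1146, Σy² = 3896, Σxy = 1750
nΣxy − ΣxΣy = 7000 − 7440 = -440
nΣx² − (Σx)² = 4584 − 3844 = 740; nΣy² − (Σy)² = 15584 − 14400 = 1184
r = -440 / √(740 × 1184) = -440 / 936.0342 ≈ -0.470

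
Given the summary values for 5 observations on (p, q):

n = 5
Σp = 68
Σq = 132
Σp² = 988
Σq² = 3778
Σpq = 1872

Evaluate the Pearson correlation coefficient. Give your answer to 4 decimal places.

r = (nΣpq − ΣpΣq) / √[(nΣp² − (Σp)²)(nΣq² − (Σq)²)]
Numerator: 5×1872 − 68×132 = 384
Denominator: √[(4940 − 4624)(18890 − 17424)] = √[316 × 1466] = 680.6291
r = 384 / 680.6291 ≈ 0.5642

0.5642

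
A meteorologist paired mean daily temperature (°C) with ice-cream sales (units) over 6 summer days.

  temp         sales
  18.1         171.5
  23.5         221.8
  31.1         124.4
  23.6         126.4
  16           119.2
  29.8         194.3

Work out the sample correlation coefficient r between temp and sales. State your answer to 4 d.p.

0.1440

n = 6, Σx = 142.1, Σy = 957.6, Σx² = 3548.07, Σy² = 162020.94, Σxy = 22865.67
nΣxy − ΣxΣy = 137194.02 − 136074.96 = 1119.06
nΣx² − (Σx)² = 21288.42 − 20192.41 = 1096.01; nΣy² − (Σy)² = 972125.64 − 916997.76 = 55127.88
r = 1119.06 / √(1096.01 × 55127.88) = 1119.06 / 7773.0758 ≈ 0.1440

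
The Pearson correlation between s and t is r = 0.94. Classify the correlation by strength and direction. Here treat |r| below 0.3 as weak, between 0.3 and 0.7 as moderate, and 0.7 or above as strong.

strong positive

r = 0.94 > 0 so the relationship is positive.
|r| = 0.94, which falls in the strong range.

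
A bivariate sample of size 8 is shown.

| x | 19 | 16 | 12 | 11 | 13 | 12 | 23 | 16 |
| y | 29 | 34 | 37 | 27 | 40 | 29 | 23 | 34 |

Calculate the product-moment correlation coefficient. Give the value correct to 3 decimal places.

-0.501

n = 8, Σx = 122, Σy = 253, Σx² = 1980, Σy² = 8221, Σxy = 3777
nΣxy − ΣxΣy = 30216 − 30866 = -650
nΣx² − (Σx)² = 15840 − 14884 = 956; nΣy² − (Σy)² = 65768 − 64009 = 1759
r = -650 / √(956 × 1759) = -650 / 1296.7667 ≈ -0.501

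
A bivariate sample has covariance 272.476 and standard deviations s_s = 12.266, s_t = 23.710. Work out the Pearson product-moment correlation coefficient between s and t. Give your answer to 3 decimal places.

r = Cov(s,t) / (s_s · s_t) = 272.476 / (12.266 × 23.710)
  = 272.476 / 290.8269 ≈ 0.937

0.937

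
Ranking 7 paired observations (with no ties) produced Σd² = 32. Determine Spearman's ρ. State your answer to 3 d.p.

0.429

ρ = 1 − 6Σd² / [n(n²−1)] = 1 − 6×32 / (7×48)
  = 1 − 192/336 = 1 − 0.5714 ≈ 0.429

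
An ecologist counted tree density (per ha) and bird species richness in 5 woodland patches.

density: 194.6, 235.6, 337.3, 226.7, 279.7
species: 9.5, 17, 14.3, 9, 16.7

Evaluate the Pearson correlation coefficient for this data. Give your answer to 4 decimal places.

0.5244

n = 5, Σx = 1273.9, Σy = 66.5, Σx² = 336772.79, Σy² = 943.63, Σxy = 17388.58
nΣxy − ΣxΣy = 86942.9 − 84714.35 = 2228.55
nΣx² − (Σx)² = 1683863.95 − 1622821.21 = 61042.74; nΣy² − (Σy)² = 4718.15 − 4422.25 = 295.9
r = 2228.55 / √(61042.74 × 295.9) = 2228.55 / 4250.0055 ≈ 0.5244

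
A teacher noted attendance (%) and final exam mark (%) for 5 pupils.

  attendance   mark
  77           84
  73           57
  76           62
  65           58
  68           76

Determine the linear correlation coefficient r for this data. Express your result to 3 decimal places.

n = 5, Σx = 359, Σy = 337, Σx² = 25883, Σy² = 23289, Σxy = 24279
nΣxy − ΣxΣy = 121395 − 120983 = 412
nΣx² − (Σx)² = 129415 − 128881 = 534; nΣy² − (Σy)² = 116445 − 113569 = 2876
r = 412 / √(534 × 2876) = 412 / 1239.2675 ≈ 0.332

0.332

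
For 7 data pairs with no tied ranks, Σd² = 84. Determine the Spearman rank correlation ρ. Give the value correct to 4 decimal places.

ρ = 1 − 6Σd² / [n(n²−1)] = 1 − 6×84 / (7×48)
  = 1 − 504/336 = 1 − 1.50000 ≈ -0.5000

-0.5000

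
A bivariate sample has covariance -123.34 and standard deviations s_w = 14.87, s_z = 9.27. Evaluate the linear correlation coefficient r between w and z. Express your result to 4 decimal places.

-0.8948

r = Cov(w,z) / (s_w · s_z) = -123.34 / (14.87 × 9.27)
  = -123.34 / 137.8449 ≈ -0.8948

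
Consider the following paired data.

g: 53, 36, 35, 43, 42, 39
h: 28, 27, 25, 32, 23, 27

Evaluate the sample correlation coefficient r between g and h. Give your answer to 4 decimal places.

n = 6, Σg = 248, Σh = 162, Σg² = 10464, Σh² = 4420, Σgh = 6726
nΣgh − ΣgΣh = 40356 − 40176 = 180
nΣg² − (Σg)² = 62784 − 61504 = 1280; nΣh² − (Σh)² = 26520 − 26244 = 276
r = 180 / √(1280 × 276) = 180 / 594.3736 ≈ 0.3028

0.3028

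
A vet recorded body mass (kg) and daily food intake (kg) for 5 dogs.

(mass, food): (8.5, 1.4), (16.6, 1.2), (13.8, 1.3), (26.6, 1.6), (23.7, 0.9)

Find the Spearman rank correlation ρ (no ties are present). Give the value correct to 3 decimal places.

Rank mass: 1, 3, 2, 5, 4
Rank food: 4, 2, 3, 5, 1
d = rank(mass) − rank(food): -3, 1, -1, 0, 3; Σd² = 20
ρ = 1 − 6Σd² / [n(n²−1)] = 1 − 6×20 / (5×24) = 1 − 120/120 ≈ 0.000

0.000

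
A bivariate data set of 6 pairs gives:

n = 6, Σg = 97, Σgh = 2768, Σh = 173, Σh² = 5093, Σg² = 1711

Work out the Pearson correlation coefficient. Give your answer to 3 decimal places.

r = (nΣgh − ΣgΣh) / √[(nΣg² − (Σg)²)(nΣh² − (Σh)²)]
Numerator: 6×2768 − 97×173 = -173
Denominator: √[(10266 − 9409)(30558 − 29929)] = √[857 × 629] = 734.2023
r = -173 / 734.2023 ≈ -0.236

-0.236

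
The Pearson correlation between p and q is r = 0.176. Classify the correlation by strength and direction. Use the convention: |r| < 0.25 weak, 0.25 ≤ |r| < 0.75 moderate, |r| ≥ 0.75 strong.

weak positive

r = 0.176 > 0 so the relationship is positive.
|r| = 0.176, which falls in the weak range.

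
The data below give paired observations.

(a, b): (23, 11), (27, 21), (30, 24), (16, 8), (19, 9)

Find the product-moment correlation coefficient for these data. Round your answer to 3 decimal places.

0.952

n = 5, Σa = 115, Σb = 73, Σa² = 2775, Σb² = 1283, Σab = 1839
nΣab − ΣaΣb = 9195 − 8395 = 800
nΣa² − (Σa)² = 13875 − 13225 = 650; nΣb² − (Σb)² = 6415 − 5329 = 1086
r = 800 / √(650 × 1086) = 800 / 840.1786 ≈ 0.952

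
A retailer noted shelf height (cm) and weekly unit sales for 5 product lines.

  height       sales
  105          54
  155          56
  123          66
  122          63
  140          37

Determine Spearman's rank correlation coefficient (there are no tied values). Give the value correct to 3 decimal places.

Rank height: 1, 5, 3, 2, 4
Rank sales: 2, 3, 5, 4, 1
d = rank(height) − rank(sales): -1, 2, -2, -2, 3; Σd² = 22
ρ = 1 − 6Σd² / [n(n²−1)] = 1 − 6×22 / (5×24) = 1 − 132/120 ≈ -0.100

-0.100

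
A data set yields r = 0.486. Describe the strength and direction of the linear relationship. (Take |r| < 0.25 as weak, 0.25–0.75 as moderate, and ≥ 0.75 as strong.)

r = 0.486 > 0 so the relationship is positive.
|r| = 0.486, which falls in the moderate range.

moderate positive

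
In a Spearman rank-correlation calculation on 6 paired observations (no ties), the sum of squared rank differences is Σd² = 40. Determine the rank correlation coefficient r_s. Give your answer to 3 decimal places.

ρ = 1 − 6Σd² / [n(n²−1)] = 1 − 6×40 / (6×35)
  = 1 − 240/210 = 1 − 1.1429 ≈ -0.143

-0.143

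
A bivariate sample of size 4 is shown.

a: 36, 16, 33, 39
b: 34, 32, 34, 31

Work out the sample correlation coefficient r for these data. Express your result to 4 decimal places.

n = 4, Σa = 124, Σb = 131, Σa² = 4162, Σb² = 4297, Σab = 4067
nΣab − ΣaΣb = 16268 − 16244 = 24
nΣa² − (Σa)² = 16648 − 15376 = 1272; nΣb² − (Σb)² = 17188 − 17161 = 27
r = 24 / √(1272 × 27) = 24 / 185.3213 ≈ 0.1295

0.1295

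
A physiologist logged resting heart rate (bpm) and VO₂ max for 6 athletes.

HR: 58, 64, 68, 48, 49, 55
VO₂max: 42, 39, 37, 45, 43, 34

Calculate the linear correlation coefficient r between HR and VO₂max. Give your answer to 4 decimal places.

-0.5794

n = 6, Σx = 342, Σy = 240, Σx² = 19814, Σy² = 9684, Σxy = 13585
nΣxy − ΣxΣy = 81510 − 82080 = -570
nΣx² − (Σx)² = 118884 − 116964 = 1920; nΣy² − (Σy)² = 58104 − 57600 = 504
r = -570 / √(1920 × 504) = -570 / 983.7073 ≈ -0.5794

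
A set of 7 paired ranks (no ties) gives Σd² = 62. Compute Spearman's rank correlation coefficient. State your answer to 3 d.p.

-0.107

ρ = 1 − 6Σd² / [n(n²−1)] = 1 − 6×62 / (7×48)
  = 1 − 372/336 = 1 − 1.1071 ≈ -0.107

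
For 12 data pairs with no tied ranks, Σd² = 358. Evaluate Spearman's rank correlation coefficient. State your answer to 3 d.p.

ρ = 1 − 6Σd² / [n(n²−1)] = 1 − 6×358 / (12×143)
  = 1 − 2148/1716 = 1 − 1.2517 ≈ -0.252

-0.252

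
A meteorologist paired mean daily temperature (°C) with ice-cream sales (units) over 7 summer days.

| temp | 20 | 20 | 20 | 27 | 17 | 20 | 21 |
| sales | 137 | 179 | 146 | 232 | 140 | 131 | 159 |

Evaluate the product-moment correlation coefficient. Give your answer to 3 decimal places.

n = 7, Σx = 145, Σy = 1124, Σx² = 3059, Σy² = 187992, Σxy = 23843
nΣxy − ΣxΣy = 166901 − 162980 = 3921
nΣx² − (Σx)² = 21413 − 21025 = 388; nΣy² − (Σy)² = 1315944 − 1263376 = 52568
r = 3921 / √(388 × 52568) = 3921 / 4516.2356 ≈ 0.868

0.868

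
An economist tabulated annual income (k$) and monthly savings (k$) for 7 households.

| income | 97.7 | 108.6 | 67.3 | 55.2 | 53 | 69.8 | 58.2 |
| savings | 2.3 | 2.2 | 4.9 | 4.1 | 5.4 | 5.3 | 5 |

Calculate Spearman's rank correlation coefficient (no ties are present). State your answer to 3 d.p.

-0.679

Rank income: 6, 7, 4, 2, 1, 5, 3
Rank savings: 2, 1, 4, 3, 7, 6, 5
d = rank(income) − rank(savings): 4, 6, 0, -1, -6, -1, -2; Σd² = 94
ρ = 1 − 6Σd² / [n(n²−1)] = 1 − 6×94 / (7×48) = 1 − 564/336 ≈ -0.679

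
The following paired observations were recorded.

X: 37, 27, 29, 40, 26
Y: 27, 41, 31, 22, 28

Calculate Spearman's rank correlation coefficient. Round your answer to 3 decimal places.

-0.700

Rank X: 4, 2, 3, 5, 1
Rank Y: 2, 5, 4, 1, 3
d = rank(X) − rank(Y): 2, -3, -1, 4, -2; Σd² = 34
ρ = 1 − 6Σd² / [n(n²−1)] = 1 − 6×34 / (5×24) = 1 − 204/120 ≈ -0.700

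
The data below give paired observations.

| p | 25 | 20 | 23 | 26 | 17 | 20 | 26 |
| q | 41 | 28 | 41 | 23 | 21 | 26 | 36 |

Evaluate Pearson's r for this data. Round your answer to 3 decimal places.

0.535

n = 7, Σp = 157, Σq = 216, Σp² = 3595, Σq² = 7088, Σpq = 4939
nΣpq − ΣpΣq = 34573 − 33912 = 661
nΣp² − (Σp)² = 25165 − 24649 = 516; nΣq² − (Σq)² = 49616 − 46656 = 2960
r = 661 / √(516 × 2960) = 661 / 1235.8641 ≈ 0.535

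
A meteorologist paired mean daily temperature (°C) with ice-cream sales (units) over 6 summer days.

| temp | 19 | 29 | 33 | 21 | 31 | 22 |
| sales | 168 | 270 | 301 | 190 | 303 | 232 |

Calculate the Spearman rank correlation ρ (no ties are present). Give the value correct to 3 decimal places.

0.943

Rank temp: 1, 4, 6, 2, 5, 3
Rank sales: 1, 4, 5, 2, 6, 3
d = rank(temp) − rank(sales): 0, 0, 1, 0, -1, 0; Σd² = 2
ρ = 1 − 6Σd² / [n(n²−1)] = 1 − 6×2 / (6×35) = 1 − 12/210 ≈ 0.943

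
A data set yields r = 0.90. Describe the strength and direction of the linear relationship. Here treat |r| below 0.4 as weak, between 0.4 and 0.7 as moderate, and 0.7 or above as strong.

r = 0.90 > 0 so the relationship is positive.
|r| = 0.90, which falls in the strong range.

strong positive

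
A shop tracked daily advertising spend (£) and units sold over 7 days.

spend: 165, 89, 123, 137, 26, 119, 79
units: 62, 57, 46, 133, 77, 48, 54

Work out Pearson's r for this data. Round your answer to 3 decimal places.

0.106

n = 7, Σx = 738, Σy = 477, Σx² = 90122, Σy² = 38047, Σxy = 51162
nΣxy − ΣxΣy = 358134 − 352026 = 6108
nΣx² − (Σx)² = 630854 − 544644 = 86210; nΣy² − (Σy)² = 266329 − 227529 = 38800
r = 6108 / √(86210 × 38800) = 6108 / 57835.5254 ≈ 0.106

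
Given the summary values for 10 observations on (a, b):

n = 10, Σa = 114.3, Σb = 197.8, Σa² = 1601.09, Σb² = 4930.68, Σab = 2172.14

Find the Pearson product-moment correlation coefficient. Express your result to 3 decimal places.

-0.162

r = (nΣab − ΣaΣb) / √[(nΣa² − (Σa)²)(nΣb² − (Σb)²)]
Numerator: 10×2172.14 − 114.3×197.8 = -887.14
Denominator: √[(16010.9 − 13064.49)(49306.8 − 39124.84)] = √[2946.41 × 10181.96] = 5477.2465
r = -887.14 / 5477.2465 ≈ -0.162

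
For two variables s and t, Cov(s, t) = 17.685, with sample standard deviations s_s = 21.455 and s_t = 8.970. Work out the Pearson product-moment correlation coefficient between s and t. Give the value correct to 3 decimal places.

0.092

r = Cov(s,t) / (s_s · s_t) = 17.685 / (21.455 × 8.970)
  = 17.685 / 192.4513 ≈ 0.092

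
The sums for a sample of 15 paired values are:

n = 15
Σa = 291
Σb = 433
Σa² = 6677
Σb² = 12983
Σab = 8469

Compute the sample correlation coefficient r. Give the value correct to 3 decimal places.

r = (nΣab − ΣaΣb) / √[(nΣa² − (Σa)²)(nΣb² − (Σb)²)]
Numerator: 15×8469 − 291×433 = 1032
Denominator: √[(100155 − 84681)(194745 − 187489)] = √[15474 × 7256] = 10596.1948
r = 1032 / 10596.1948 ≈ 0.097

0.097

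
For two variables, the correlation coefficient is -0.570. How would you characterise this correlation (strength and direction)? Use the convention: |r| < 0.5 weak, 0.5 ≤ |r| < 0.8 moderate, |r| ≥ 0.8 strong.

moderate negative

r = -0.570 < 0 so the relationship is negative.
|r| = 0.570, which falls in the moderate range.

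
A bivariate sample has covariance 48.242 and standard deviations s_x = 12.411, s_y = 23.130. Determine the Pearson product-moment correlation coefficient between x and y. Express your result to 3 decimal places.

r = Cov(x,y) / (s_x · s_y) = 48.242 / (12.411 × 23.130)
  = 48.242 / 287.0664 ≈ 0.168

0.168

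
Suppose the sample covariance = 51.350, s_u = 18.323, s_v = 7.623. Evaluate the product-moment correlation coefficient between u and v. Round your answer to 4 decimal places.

0.3676

r = Cov(u,v) / (s_u · s_v) = 51.350 / (18.323 × 7.623)
  = 51.350 / 139.6762 ≈ 0.3676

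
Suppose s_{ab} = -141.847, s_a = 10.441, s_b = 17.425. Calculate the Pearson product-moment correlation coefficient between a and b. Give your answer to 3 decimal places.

-0.780

r = Cov(a,b) / (s_a · s_b) = -141.847 / (10.441 × 17.425)
  = -141.847 / 181.9344 ≈ -0.780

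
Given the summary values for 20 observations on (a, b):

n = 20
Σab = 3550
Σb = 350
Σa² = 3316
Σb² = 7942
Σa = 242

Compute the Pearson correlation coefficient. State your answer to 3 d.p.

-0.816

r = (nΣab − ΣaΣb) / √[(nΣa² − (Σa)²)(nΣb² − (Σb)²)]
Numerator: 20×3550 − 242×350 = -13700
Denominator: √[(66320 − 58564)(158840 − 122500)] = √[7756 × 36340] = 16788.4794
r = -13700 / 16788.4794 ≈ -0.816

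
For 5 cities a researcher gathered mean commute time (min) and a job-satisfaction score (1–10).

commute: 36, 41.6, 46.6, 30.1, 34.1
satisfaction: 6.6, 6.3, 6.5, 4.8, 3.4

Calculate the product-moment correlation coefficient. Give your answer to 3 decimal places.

0.638

n = 5, Σx = 188.4, Σy = 27.6, Σx² = 7266.94, Σy² = 160.1, Σxy = 1063
nΣxy − ΣxΣy = 5315 − 5199.84 = 115.16
nΣx² − (Σx)² = 36334.7 − 35494.56 = 840.14; nΣy² − (Σy)² = 800.5 − 761.76 = 38.74
r = 115.16 / √(840.14 × 38.74) = 115.16 / 180.4079 ≈ 0.638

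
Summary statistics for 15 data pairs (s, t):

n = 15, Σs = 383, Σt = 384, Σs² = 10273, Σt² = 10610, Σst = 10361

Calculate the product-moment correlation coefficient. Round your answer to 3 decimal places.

r = (nΣst − ΣsΣt) / √[(nΣs² − (Σs)²)(nΣt² − (Σt)²)]
Numerator: 15×10361 − 383×384 = 8343
Denominator: √[(154095 − 146689)(159150 − 147456)] = √[7406 × 11694] = 9306.2218
r = 8343 / 9306.2218 ≈ 0.896

0.896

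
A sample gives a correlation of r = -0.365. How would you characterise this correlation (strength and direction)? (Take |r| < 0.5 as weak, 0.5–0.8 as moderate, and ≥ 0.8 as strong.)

r = -0.365 < 0 so the relationship is negative.
|r| = 0.365, which falls in the weak range.

weak negative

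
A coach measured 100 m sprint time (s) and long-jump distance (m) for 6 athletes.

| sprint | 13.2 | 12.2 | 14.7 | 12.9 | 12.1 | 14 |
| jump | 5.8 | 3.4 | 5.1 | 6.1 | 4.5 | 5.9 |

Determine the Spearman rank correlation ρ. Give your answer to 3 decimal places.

0.429

Rank sprint: 4, 2, 6, 3, 1, 5
Rank jump: 4, 1, 3, 6, 2, 5
d = rank(sprint) − rank(jump): 0, 1, 3, -3, -1, 0; Σd² = 20
ρ = 1 − 6Σd² / [n(n²−1)] = 1 − 6×20 / (6×35) = 1 − 120/210 ≈ 0.429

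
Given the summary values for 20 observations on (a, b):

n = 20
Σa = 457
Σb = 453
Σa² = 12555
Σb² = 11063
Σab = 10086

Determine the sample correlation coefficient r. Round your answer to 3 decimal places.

r = (nΣab − ΣaΣb) / √[(nΣa² − (Σa)²)(nΣb² − (Σb)²)]
Numerator: 20×10086 − 457×453 = -5301
Denominator: √[(251100 − 208849)(221260 − 205209)] = √[42251 × 16051] = 26041.7127
r = -5301 / 26041.7127 ≈ -0.204

-0.204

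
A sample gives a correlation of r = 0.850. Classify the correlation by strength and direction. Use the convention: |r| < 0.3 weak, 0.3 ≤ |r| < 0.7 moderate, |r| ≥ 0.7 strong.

strong positive

r = 0.850 > 0 so the relationship is positive.
|r| = 0.850, which falls in the strong range.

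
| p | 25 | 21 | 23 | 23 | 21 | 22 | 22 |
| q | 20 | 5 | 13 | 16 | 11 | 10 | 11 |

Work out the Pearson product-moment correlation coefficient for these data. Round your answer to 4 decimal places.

0.9074

n = 7, Σp = 157, Σq = 86, Σp² = 3533, Σq² = 1192, Σpq = 1965
nΣpq − ΣpΣq = 13755 − 13502 = 253
nΣp² − (Σp)² = 24731 − 24649 = 82; nΣq² − (Σq)² = 8344 − 7396 = 948
r = 253 / √(82 × 948) = 253 / 278.8118 ≈ 0.9074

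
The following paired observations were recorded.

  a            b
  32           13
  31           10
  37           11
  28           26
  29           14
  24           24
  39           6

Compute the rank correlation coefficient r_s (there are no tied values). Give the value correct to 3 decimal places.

-0.857

Rank a: 5, 4, 6, 2, 3, 1, 7
Rank b: 4, 2, 3, 7, 5, 6, 1
d = rank(a) − rank(b): 1, 2, 3, -5, -2, -5, 6; Σd² = 104
ρ = 1 − 6Σd² / [n(n²−1)] = 1 − 6×104 / (7×48) = 1 − 624/336 ≈ -0.857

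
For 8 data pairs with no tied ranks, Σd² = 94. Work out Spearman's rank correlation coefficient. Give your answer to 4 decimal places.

ρ = 1 − 6Σd² / [n(n²−1)] = 1 − 6×94 / (8×63)
  = 1 − 564/504 = 1 − 1.11905 ≈ -0.1190

-0.1190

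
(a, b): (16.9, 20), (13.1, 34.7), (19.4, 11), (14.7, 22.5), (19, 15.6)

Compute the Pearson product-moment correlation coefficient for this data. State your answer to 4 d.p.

-0.9468

n = 5, Σa = 83.1, Σb = 103.8, Σa² = 1410.67, Σb² = 2474.7, Σab = 1633.12
nΣab − ΣaΣb = 8165.6 − 8625.78 = -460.18
nΣa² − (Σa)² = 7053.35 − 6905.61 = 147.74; nΣb² − (Σb)² = 12373.5 − 10774.44 = 1599.06
r = -460.18 / √(147.74 × 1599.06) = -460.18 / 486.0505 ≈ -0.9468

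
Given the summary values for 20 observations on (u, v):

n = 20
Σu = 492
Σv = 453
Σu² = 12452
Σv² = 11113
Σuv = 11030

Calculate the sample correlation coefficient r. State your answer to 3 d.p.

r = (nΣuv − ΣuΣv) / √[(nΣu² − (Σu)²)(nΣv² − (Σv)²)]
Numerator: 20×11030 − 492×453 = -2276
Denominator: √[(249040 − 242064)(222260 − 205209)] = √[6976 × 17051] = 10906.3182
r = -2276 / 10906.3182 ≈ -0.209

-0.209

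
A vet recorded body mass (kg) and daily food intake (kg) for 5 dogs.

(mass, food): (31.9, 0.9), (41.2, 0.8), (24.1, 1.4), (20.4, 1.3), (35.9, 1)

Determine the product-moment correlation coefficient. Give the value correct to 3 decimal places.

-0.904

n = 5, Σx = 153.5, Σy = 5.4, Σx² = 5000.83, Σy² = 6.1, Σxy = 157.83
nΣxy − ΣxΣy = 789.15 − 828.9 = -39.75
nΣx² − (Σx)² = 25004.15 − 23562.25 = 1441.9; nΣy² − (Σy)² = 30.5 − 29.16 = 1.34
r = -39.75 / √(1441.9 × 1.34) = -39.75 / 43.9562 ≈ -0.904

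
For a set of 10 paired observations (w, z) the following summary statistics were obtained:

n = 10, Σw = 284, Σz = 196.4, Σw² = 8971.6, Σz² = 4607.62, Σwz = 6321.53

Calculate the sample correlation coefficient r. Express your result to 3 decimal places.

0.902

r = (nΣwz − ΣwΣz) / √[(nΣw² − (Σw)²)(nΣz² − (Σz)²)]
Numerator: 10×6321.53 − 284×196.4 = 7437.7
Denominator: √[(89716 − 80656)(46076.2 − 38572.96)] = √[9060 × 7503.24] = 8244.9593
r = 7437.7 / 8244.9593 ≈ 0.902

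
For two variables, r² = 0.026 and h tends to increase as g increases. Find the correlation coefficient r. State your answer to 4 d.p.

0.1612

|r| = √0.026 = 0.1612
The association is positive, so r = 0.1612.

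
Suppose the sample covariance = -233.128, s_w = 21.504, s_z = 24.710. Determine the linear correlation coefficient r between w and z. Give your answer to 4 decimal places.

-0.4387

r = Cov(w,z) / (s_w · s_z) = -233.128 / (21.504 × 24.710)
  = -233.128 / 531.3638 ≈ -0.4387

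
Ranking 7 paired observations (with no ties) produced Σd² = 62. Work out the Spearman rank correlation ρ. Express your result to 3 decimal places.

-0.107

ρ = 1 − 6Σd² / [n(n²−1)] = 1 − 6×62 / (7×48)
  = 1 − 372/336 = 1 − 1.1071 ≈ -0.107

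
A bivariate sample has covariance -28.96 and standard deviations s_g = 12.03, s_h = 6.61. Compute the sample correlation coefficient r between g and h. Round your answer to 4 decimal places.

r = Cov(g,h) / (s_g · s_h) = -28.96 / (12.03 × 6.61)
  = -28.96 / 79.5183 ≈ -0.3642

-0.3642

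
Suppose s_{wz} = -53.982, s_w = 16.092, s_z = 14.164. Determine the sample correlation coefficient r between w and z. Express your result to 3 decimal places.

-0.237

r = Cov(w,z) / (s_w · s_z) = -53.982 / (16.092 × 14.164)
  = -53.982 / 227.9271 ≈ -0.237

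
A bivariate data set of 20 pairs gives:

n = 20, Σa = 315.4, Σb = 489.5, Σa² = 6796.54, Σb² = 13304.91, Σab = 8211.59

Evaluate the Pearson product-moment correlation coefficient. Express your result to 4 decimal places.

r = (nΣab − ΣaΣb) / √[(nΣa² − (Σa)²)(nΣb² − (Σb)²)]
Numerator: 20×8211.59 − 315.4×489.5 = 9843.5
Denominator: √[(135930.8 − 99477.16)(266098.2 − 239610.25)] = √[36453.64 × 26487.95] = 31073.8185
r = 9843.5 / 31073.8185 ≈ 0.3168

0.3168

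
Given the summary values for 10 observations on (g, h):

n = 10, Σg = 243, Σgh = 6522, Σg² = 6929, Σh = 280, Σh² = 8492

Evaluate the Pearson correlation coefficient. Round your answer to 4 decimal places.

-0.3451

r = (nΣgh − ΣgΣh) / √[(nΣg² − (Σg)²)(nΣh² − (Σh)²)]
Numerator: 10×6522 − 243×280 = -2820
Denominator: √[(69290 − 59049)(84920 − 78400)] = √[10241 × 6520] = 8171.3720
r = -2820 / 8171.3720 ≈ -0.3451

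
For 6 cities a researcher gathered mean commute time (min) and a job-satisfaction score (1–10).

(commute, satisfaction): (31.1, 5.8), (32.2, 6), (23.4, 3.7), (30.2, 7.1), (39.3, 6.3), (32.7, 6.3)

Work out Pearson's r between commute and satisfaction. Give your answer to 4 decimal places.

0.6804

n = 6, Σx = 188.9, Σy = 35.2, Σx² = 6077.43, Σy² = 213.12, Σxy = 1128.18
nΣxy − ΣxΣy = 6769.08 − 6649.28 = 119.8
nΣx² − (Σx)² = 36464.58 − 35683.21 = 781.37; nΣy² − (Σy)² = 1278.72 − 1239.04 = 39.68
r = 119.8 / √(781.37 × 39.68) = 119.8 / 176.0817 ≈ 0.6804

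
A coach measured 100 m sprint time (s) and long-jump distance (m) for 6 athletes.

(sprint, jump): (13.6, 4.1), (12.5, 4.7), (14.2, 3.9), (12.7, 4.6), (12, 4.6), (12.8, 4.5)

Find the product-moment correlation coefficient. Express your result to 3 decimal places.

n = 6, Σx = 77.8, Σy = 26.4, Σx² = 1011.98, Σy² = 116.68, Σxy = 341.11
nΣxy − ΣxΣy = 2046.66 − 2053.92 = -7.26
nΣx² − (Σx)² = 6071.88 − 6052.84 = 19.04; nΣy² − (Σy)² = 700.08 − 696.96 = 3.12
r = -7.26 / √(19.04 × 3.12) = -7.26 / 7.7075 ≈ -0.942

-0.942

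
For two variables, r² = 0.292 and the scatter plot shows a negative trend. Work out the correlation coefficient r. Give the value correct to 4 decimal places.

-0.5404

|r| = √0.292 = 0.5404
The association is negative, so r = −0.5404.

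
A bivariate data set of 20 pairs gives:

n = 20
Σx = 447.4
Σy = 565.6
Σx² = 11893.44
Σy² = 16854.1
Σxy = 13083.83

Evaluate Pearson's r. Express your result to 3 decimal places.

0.339

r = (nΣxy − ΣxΣy) / √[(nΣx² − (Σx)²)(nΣy² − (Σy)²)]
Numerator: 20×13083.83 − 447.4×565.6 = 8627.16
Denominator: √[(237868.8 − 200166.76)(337082 − 319903.36)] = √[37702.04 × 17178.64] = 25449.3570
r = 8627.16 / 25449.3570 ≈ 0.339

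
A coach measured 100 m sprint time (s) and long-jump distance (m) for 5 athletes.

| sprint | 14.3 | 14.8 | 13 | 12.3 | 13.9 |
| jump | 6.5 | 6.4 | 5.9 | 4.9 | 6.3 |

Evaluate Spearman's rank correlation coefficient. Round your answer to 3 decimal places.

0.900

Rank sprint: 4, 5, 2, 1, 3
Rank jump: 5, 4, 2, 1, 3
d = rank(sprint) − rank(jump): -1, 1, 0, 0, 0; Σd² = 2
ρ = 1 − 6Σd² / [n(n²−1)] = 1 − 6×2 / (5×24) = 1 − 12/120 ≈ 0.900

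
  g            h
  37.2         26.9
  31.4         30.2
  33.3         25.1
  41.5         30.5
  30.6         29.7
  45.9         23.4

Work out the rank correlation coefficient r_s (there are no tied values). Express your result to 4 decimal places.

Rank g: 4, 2, 3, 5, 1, 6
Rank h: 3, 5, 2, 6, 4, 1
d = rank(g) − rank(h): 1, -3, 1, -1, -3, 5; Σd² = 46
ρ = 1 − 6Σd² / [n(n²−1)] = 1 − 6×46 / (6×35) = 1 − 276/210 ≈ -0.3143

-0.3143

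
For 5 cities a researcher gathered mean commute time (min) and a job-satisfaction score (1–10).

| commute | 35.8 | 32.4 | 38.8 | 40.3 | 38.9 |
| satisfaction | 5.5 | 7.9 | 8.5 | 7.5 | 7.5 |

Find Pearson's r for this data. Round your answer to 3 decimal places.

n = 5, Σx = 186.2, Σy = 36.9, Σx² = 6974.14, Σy² = 277.41, Σxy = 1376.66
nΣxy − ΣxΣy = 6883.3 − 6870.78 = 12.52
nΣx² − (Σx)² = 34870.7 − 34670.44 = 200.26; nΣy² − (Σy)² = 1387.05 − 1361.61 = 25.44
r = 12.52 / √(200.26 × 25.44) = 12.52 / 71.3766 ≈ 0.175

0.175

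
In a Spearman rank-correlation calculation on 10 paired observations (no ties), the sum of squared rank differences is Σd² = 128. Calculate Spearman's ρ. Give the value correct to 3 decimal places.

ρ = 1 − 6Σd² / [n(n²−1)] = 1 − 6×128 / (10×99)
  = 1 − 768/990 = 1 − 0.7758 ≈ 0.224

0.224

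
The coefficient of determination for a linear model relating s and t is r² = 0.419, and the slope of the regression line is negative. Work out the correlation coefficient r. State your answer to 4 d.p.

|r| = √0.419 = 0.6473
The association is negative, so r = −0.6473.

-0.6473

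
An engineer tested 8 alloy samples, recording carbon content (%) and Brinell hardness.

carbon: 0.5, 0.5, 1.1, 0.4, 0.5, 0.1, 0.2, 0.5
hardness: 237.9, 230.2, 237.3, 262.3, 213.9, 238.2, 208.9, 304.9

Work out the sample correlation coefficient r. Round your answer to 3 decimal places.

0.104

n = 8, Σx = 3.8, Σy = 1933.6, Σx² = 2.42, Σy² = 473796.7, Σxy = 925
nΣxy − ΣxΣy = 7400 − 7347.68 = 52.32
nΣx² − (Σx)² = 19.36 − 14.44 = 4.92; nΣy² − (Σy)² = 3790373.6 − 3738808.96 = 51564.64
r = 52.32 / √(4.92 × 51564.64) = 52.32 / 503.6845 ≈ 0.104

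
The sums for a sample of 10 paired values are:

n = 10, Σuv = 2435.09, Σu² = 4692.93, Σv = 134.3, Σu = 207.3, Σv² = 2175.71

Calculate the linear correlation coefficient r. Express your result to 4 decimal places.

r = (nΣuv − ΣuΣv) / √[(nΣu² − (Σu)²)(nΣv² − (Σv)²)]
Numerator: 10×2435.09 − 207.3×134.3 = -3489.49
Denominator: √[(46929.3 − 42973.29)(21757.1 − 18036.49)] = √[3956.01 × 3720.61] = 3836.5050
r = -3489.49 / 3836.5050 ≈ -0.9095

-0.9095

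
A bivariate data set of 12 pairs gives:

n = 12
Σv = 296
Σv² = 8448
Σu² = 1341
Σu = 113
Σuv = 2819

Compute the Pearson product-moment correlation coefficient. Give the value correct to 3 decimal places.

0.056

r = (nΣuv − ΣuΣv) / √[(nΣu² − (Σu)²)(nΣv² − (Σv)²)]
Numerator: 12×2819 − 113×296 = 380
Denominator: √[(16092 − 12769)(101376 − 87616)] = √[3323 × 13760] = 6761.9879
r = 380 / 6761.9879 ≈ 0.056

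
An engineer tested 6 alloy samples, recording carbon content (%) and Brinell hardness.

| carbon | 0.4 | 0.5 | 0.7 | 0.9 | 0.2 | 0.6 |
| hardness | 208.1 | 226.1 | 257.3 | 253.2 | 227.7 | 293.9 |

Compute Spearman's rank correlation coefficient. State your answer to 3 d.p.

Rank carbon: 2, 3, 5, 6, 1, 4
Rank hardness: 1, 2, 5, 4, 3, 6
d = rank(carbon) − rank(hardness): 1, 1, 0, 2, -2, -2; Σd² = 14
ρ = 1 − 6Σd² / [n(n²−1)] = 1 − 6×14 / (6×35) = 1 − 84/210 ≈ 0.600

0.600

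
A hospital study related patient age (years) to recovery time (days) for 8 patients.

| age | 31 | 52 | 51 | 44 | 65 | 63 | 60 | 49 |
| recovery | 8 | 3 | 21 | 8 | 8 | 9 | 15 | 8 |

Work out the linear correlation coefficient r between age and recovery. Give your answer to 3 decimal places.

0.130

n = 8, Σx = 415, Σy = 80, Σx² = 22397, Σy² = 1012, Σxy = 4206
nΣxy − ΣxΣy = 33648 − 33200 = 448
nΣx² − (Σx)² = 179176 − 172225 = 6951; nΣy² − (Σy)² = 8096 − 6400 = 1696
r = 448 / √(6951 × 1696) = 448 / 3433.4962 ≈ 0.130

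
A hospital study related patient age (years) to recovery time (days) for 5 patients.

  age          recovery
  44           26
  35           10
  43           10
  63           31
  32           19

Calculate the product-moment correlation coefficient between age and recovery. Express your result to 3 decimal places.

0.699

n = 5, Σx = 217, Σy = 96, Σx² = 10003, Σy² = 2198, Σxy = 4485
nΣxy − ΣxΣy = 22425 − 20832 = 1593
nΣx² − (Σx)² = 50015 − 47089 = 2926; nΣy² − (Σy)² = 10990 − 9216 = 1774
r = 1593 / √(2926 × 1774) = 1593 / 2278.3160 ≈ 0.699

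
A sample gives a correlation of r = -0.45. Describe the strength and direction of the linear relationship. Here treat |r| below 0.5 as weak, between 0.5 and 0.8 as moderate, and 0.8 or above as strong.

weak negative

r = -0.45 < 0 so the relationship is negative.
|r| = 0.45, which falls in the weak range.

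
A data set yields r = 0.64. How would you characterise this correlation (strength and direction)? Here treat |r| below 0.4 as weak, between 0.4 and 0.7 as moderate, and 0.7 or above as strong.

moderate positive

r = 0.64 > 0 so the relationship is positive.
|r| = 0.64, which falls in the moderate range.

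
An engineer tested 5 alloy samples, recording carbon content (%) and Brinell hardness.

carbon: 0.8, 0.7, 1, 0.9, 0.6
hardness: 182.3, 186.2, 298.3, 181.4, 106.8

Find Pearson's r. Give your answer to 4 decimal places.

0.8724

n = 5, Σx = 4, Σy = 955, Σx² = 3.3, Σy² = 201198.82, Σxy = 801.82
nΣxy − ΣxΣy = 4009.1 − 3820 = 189.1
nΣx² − (Σx)² = 16.5 − 16 = 0.5; nΣy² − (Σy)² = 1005994.1 − 912025 = 93969.1
r = 189.1 / √(0.5 × 93969.1) = 189.1 / 216.7592 ≈ 0.8724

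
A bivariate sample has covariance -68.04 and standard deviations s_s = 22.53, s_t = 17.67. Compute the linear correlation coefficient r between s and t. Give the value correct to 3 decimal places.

-0.171

r = Cov(s,t) / (s_s · s_t) = -68.04 / (22.53 × 17.67)
  = -68.04 / 398.1051 ≈ -0.171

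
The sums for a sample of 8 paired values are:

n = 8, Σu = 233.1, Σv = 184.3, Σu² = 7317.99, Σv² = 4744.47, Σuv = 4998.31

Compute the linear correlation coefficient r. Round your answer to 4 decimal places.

-0.7258

r = (nΣuv − ΣuΣv) / √[(nΣu² − (Σu)²)(nΣv² − (Σv)²)]
Numerator: 8×4998.31 − 233.1×184.3 = -2973.85
Denominator: √[(58543.92 − 54335.61)(37955.76 − 33966.49)] = √[4208.31 × 3989.27] = 4097.3265
r = -2973.85 / 4097.3265 ≈ -0.7258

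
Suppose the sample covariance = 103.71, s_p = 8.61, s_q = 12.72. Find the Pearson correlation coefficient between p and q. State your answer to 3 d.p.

0.947

r = Cov(p,q) / (s_p · s_q) = 103.71 / (8.61 × 12.72)
  = 103.71 / 109.5192 ≈ 0.947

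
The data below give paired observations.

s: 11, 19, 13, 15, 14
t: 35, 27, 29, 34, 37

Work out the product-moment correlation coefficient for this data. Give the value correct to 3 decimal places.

n = 5, Σs = 72, Σt = 162, Σs² = 1072, Σt² = 5320, Σst = 2303
nΣst − ΣsΣt = 11515 − 11664 = -149
nΣs² − (Σs)² = 5360 − 5184 = 176; nΣt² − (Σt)² = 26600 − 26244 = 356
r = -149 / √(176 × 356) = -149 / 250.3118 ≈ -0.595

-0.595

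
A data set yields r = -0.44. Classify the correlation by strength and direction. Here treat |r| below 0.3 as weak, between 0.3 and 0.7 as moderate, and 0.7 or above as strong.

r = -0.44 < 0 so the relationship is negative.
|r| = 0.44, which falls in the moderate range.

moderate negative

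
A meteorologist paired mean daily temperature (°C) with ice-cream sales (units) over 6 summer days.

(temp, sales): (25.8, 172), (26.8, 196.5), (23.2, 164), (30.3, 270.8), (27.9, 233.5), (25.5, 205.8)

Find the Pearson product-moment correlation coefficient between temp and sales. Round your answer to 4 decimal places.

0.9268

n = 6, Σx = 159.5, Σy = 1242.6, Σx² = 4268.87, Σy² = 265300.78, Σxy = 33476.39
nΣxy − ΣxΣy = 200858.34 − 198194.7 = 2663.64
nΣx² − (Σx)² = 25613.22 − 25440.25 = 172.97; nΣy² − (Σy)² = 1591804.68 − 1544054.76 = 47749.92
r = 2663.64 / √(172.97 × 47749.92) = 2663.64 / 2873.9004 ≈ 0.9268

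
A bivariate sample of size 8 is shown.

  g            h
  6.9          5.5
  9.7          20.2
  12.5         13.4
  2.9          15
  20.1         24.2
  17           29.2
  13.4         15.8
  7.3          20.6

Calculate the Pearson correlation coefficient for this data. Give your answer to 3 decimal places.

0.609

n = 8, Σg = 89.8, Σh = 143.9, Σg² = 1232.22, Σh² = 2955.13, Σgh = 1789.81
nΣgh − ΣgΣh = 14318.48 − 12922.22 = 1396.26
nΣg² − (Σg)² = 9857.76 − 8064.04 = 1793.72; nΣh² − (Σh)² = 23641.04 − 20707.21 = 2933.83
r = 1396.26 / √(1793.72 × 2933.83) = 1396.26 / 2294.0073 ≈ 0.609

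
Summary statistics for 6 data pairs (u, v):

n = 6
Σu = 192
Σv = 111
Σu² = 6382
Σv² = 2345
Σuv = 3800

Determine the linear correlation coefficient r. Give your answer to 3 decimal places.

0.942

r = (nΣuv − ΣuΣv) / √[(nΣu² − (Σu)²)(nΣv² − (Σv)²)]
Numerator: 6×3800 − 192×111 = 1488
Denominator: √[(38292 − 36864)(14070 − 12321)] = √[1428 × 1749] = 1580.3708
r = 1488 / 1580.3708 ≈ 0.942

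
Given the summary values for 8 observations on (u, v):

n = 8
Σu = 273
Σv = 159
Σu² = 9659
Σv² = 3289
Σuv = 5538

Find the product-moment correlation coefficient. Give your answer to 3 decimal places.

0.533

r = (nΣuv − ΣuΣv) / √[(nΣu² − (Σu)²)(nΣv² − (Σv)²)]
Numerator: 8×5538 − 273×159 = 897
Denominator: √[(77272 − 74529)(26312 − 25281)] = √[2743 × 1031] = 1681.6757
r = 897 / 1681.6757 ≈ 0.533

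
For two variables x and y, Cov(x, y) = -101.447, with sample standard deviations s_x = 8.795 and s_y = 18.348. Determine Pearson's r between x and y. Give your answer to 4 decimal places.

r = Cov(x,y) / (s_x · s_y) = -101.447 / (8.795 × 18.348)
  = -101.447 / 161.3707 ≈ -0.6287

-0.6287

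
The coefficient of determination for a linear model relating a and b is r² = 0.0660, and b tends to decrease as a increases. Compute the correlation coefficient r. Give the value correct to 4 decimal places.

|r| = √0.0660 = 0.2569
The association is negative, so r = −0.2569.

-0.2569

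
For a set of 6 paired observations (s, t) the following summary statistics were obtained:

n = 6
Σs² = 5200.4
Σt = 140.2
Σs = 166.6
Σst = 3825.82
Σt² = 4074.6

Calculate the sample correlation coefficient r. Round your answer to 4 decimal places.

-0.0990

r = (nΣst − ΣsΣt) / √[(nΣs² − (Σs)²)(nΣt² − (Σt)²)]
Numerator: 6×3825.82 − 166.6×140.2 = -402.4
Denominator: √[(31202.4 − 27755.56)(24447.6 − 19656.04)] = √[3446.84 × 4791.56] = 4063.9563
r = -402.4 / 4063.9563 ≈ -0.0990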